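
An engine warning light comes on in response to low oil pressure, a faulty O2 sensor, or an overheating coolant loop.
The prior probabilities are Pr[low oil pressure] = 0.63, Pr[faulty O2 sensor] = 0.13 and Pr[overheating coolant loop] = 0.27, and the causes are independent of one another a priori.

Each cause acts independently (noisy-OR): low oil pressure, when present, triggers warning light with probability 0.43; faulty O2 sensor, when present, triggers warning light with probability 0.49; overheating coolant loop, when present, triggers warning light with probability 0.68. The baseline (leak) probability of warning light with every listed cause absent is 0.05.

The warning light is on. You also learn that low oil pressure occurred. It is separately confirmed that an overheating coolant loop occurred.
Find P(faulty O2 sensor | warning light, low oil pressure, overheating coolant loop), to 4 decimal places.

P(faulty O2 sensor | warning light, low oil pressure, overheating coolant loop) ≈ 0.1415

Under noisy-OR, P(warning light | causes) = 1 − (1−0.05)·∏(1−qᵢ) over the active causes.
Numerator (weight on configurations with faulty O2 sensor): 0.911627·0.13 = 0.118512
The normalizing constant is 0.82672·0.87 + 0.911627·0.13 = 0.837758
Posterior = 0.118512 / 0.837758 ≈ 0.1415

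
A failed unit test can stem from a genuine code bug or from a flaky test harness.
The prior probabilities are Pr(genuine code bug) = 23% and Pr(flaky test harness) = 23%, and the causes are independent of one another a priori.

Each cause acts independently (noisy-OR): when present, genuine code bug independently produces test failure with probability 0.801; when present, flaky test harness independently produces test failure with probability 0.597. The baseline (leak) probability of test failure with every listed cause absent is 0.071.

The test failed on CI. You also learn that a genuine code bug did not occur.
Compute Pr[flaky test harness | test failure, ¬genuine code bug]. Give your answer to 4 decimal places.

Under noisy-OR, P(test failure | causes) = 1 − (1−0.071)·∏(1−qᵢ) over the active causes.
P(test failure | ¬genuine code bug) = 0.071·0.77 + 0.625613·0.23 = 0.054670 + 0.143891 = 0.198561
Restricting to configurations with flaky test harness present: 0.625613·0.23 = 0.143891.
Hence the posterior is 0.143891/0.198561 ≈ 0.7247.

Pr[flaky test harness | test failure, ¬genuine code bug] ≈ 0.7247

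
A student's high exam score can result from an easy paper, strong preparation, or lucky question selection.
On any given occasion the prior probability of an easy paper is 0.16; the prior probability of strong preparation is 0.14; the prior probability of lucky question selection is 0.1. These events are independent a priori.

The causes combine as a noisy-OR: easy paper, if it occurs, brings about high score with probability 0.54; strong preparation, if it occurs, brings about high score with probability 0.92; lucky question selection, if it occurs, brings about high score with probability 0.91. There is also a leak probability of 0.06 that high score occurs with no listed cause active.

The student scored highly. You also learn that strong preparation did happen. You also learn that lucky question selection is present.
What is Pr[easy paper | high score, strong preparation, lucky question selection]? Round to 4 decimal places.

Under noisy-OR, P(high score | causes) = 1 − (1−0.06)·∏(1−qᵢ) over the active causes.
Enumerate both values of easy paper and weight by the priors:
  P(high score | strong preparation, lucky question selection) = 0.993232*0.84 + 0.996887*0.16
        = 0.834315 + 0.159502 = 0.993817
The terms with easy paper present sum to 0.159502, so
  P(easy paper | high score, strong preparation, lucky question selection) = 0.159502 / 0.993817 ≈ 0.1605

Pr[easy paper | high score, strong preparation, lucky question selection] ≈ 0.1605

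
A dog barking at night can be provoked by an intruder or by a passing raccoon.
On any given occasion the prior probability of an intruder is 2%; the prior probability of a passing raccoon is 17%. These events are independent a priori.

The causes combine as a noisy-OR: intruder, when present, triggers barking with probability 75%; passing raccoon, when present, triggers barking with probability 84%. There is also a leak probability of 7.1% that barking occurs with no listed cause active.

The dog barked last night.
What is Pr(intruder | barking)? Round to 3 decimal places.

Pr(intruder | barking) ≈ 0.074

Under noisy-OR, P(barking | causes) = 1 − (1−0.071)·∏(1−qᵢ) over the active causes.
Enumerate the 4 (intruder, passing raccoon) configurations and weight by the priors:
  P(barking) = 0.071×0.98×0.83 + 0.85136×0.98×0.17 + 0.76775×0.02×0.83 + 0.96284×0.02×0.17
        = 0.057751 + 0.141837 + 0.012745 + 0.003274 = 0.215607
Keeping only the intruder-present terms gives 0.016019, so
  P(intruder | barking) = 0.016019 / 0.215607 ≈ 0.074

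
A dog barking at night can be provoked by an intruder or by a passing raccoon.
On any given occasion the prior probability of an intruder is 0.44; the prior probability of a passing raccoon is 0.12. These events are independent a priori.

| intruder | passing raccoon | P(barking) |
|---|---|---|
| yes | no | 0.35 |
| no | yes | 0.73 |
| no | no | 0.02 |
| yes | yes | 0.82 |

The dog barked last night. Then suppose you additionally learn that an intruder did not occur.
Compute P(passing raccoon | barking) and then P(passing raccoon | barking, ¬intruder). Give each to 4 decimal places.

P(passing raccoon | barking) ≈ 0.3885; P(passing raccoon | barking, ¬intruder) ≈ 0.8327

For the numerator, keep only passing raccoon=true terms: 0.049056 + 0.043296 = 0.092352
Normalizer over all consistent configurations: 0.02·0.56·0.88 + 0.73·0.56·0.12 + 0.35·0.44·0.88 + 0.82·0.44·0.12 = 0.237728
P(passing raccoon | barking) = 0.092352/0.237728 ≈ 0.3885

Now also conditioning on intruder≠true:
Enumerate both values of passing raccoon and weight by the priors:
  P(barking | ¬intruder) = 0.02*0.88 + 0.73*0.12
        = 0.017600 + 0.087600 = 0.105200
The terms with passing raccoon present sum to 0.087600, so
  P(passing raccoon | barking, ¬intruder) = 0.087600 / 0.105200 ≈ 0.8327
With intruder excluded, passing raccoon must carry more of the explanatory weight for the barking.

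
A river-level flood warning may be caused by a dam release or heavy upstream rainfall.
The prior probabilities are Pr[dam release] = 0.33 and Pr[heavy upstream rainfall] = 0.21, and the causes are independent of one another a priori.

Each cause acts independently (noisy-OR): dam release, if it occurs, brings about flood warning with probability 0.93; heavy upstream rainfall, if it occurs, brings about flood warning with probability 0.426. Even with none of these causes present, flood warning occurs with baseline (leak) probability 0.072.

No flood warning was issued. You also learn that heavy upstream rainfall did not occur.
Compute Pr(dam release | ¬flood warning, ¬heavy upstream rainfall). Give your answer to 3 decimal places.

Under noisy-OR, P(flood warning | causes) = 1 − (1−0.072)·∏(1−qᵢ) over the active causes.
Weight on dam release=true, given the evidence: 0.06496*0.33 = 0.021437
Normalizer over all consistent configurations: 0.928*0.67 + 0.06496*0.33 = 0.643197
P(dam release | ¬flood warning, ¬heavy upstream rainfall) = 0.021437/0.643197 ≈ 0.033

Pr(dam release | ¬flood warning, ¬heavy upstream rainfall) ≈ 0.033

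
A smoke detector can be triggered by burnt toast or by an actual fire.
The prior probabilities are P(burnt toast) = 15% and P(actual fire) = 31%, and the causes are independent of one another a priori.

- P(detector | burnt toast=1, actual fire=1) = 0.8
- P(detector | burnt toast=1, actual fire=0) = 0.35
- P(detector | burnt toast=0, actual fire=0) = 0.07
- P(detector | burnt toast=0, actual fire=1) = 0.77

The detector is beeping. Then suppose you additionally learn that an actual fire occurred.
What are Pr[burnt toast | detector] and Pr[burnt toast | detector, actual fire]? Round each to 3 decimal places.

For the numerator, keep only burnt toast=true terms: 0.036225 + 0.037200 = 0.073425
Normalizer over all consistent configurations: 0.07·0.85·0.69 + 0.77·0.85·0.31 + 0.35·0.15·0.69 + 0.8·0.15·0.31 = 0.317375
P(burnt toast | detector) = 0.073425/0.317375 ≈ 0.231

Now condition on the additional information:
P(detector | actual fire) = 0.77*0.85 + 0.8*0.15 = 0.654500 + 0.120000 = 0.774500
Restricting to configurations with burnt toast present: 0.8*0.15 = 0.120000.
P(burnt toast | detector, actual fire) = 0.120000 / 0.774500 ≈ 0.155
Conditioning on actual fire lowers the posterior on burnt toast: the classic explaining-away effect in a common-effect structure.

Pr[burnt toast | detector] ≈ 0.231; Pr[burnt toast | detector, actual fire] ≈ 0.155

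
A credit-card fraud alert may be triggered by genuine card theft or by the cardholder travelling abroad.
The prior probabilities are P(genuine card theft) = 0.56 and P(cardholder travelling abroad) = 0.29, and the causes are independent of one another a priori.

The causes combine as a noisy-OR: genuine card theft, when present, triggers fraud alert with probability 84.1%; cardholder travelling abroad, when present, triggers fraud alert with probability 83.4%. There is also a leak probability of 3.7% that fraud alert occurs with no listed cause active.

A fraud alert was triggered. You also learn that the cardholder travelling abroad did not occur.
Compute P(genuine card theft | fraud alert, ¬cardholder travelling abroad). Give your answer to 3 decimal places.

Under noisy-OR, P(fraud alert | causes) = 1 − (1−0.037)·∏(1−qᵢ) over the active causes.
Numerator (weight on configurations with genuine card theft): 0.846883×0.56 = 0.474254
Denominator P(fraud alert | ¬cardholder travelling abroad): 0.037×0.44 + 0.846883×0.56 = 0.490534
Posterior = 0.474254 / 0.490534 ≈ 0.967

P(genuine card theft | fraud alert, ¬cardholder travelling abroad) ≈ 0.967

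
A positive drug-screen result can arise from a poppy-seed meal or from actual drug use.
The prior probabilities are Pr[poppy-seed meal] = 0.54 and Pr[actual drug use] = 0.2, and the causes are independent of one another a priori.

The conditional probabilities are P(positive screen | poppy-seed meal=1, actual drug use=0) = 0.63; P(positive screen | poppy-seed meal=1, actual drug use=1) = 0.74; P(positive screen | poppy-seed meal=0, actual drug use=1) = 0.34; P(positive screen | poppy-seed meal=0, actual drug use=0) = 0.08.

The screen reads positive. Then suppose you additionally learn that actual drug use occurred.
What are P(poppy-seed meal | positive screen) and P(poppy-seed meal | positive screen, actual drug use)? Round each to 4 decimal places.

P(poppy-seed meal | positive screen) ≈ 0.8529; P(poppy-seed meal | positive screen, actual drug use) ≈ 0.7187

P(positive screen) = 0.08×0.46×0.8 + 0.34×0.46×0.2 + 0.63×0.54×0.8 + 0.74×0.54×0.2 = 0.029440 + 0.031280 + 0.272160 + 0.079920 = 0.412800
Restricting to configurations with poppy-seed meal present: 0.272160 + 0.079920 = 0.352080.
Hence the posterior is 0.352080/0.412800 ≈ 0.8529.

With the extra evidence:
Numerator (weight on configurations with poppy-seed meal): 0.74*0.54 = 0.399600
Denominator P(positive screen | actual drug use): 0.34*0.46 + 0.74*0.54 = 0.556000
Posterior = 0.399600 / 0.556000 ≈ 0.7187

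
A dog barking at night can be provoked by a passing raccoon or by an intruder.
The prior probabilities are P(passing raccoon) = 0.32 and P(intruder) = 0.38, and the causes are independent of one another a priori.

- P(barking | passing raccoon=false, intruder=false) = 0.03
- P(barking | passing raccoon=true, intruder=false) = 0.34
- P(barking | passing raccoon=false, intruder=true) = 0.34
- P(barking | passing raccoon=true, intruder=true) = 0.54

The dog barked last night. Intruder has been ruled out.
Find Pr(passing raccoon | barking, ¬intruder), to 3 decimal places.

Pr(passing raccoon | barking, ¬intruder) ≈ 0.842

P(barking | ¬intruder) = 0.03·0.68 + 0.34·0.32 = 0.020400 + 0.108800 = 0.129200
The passing raccoon-present share is 0.34·0.32 = 0.108800.
Hence the posterior is 0.108800/0.129200 ≈ 0.842.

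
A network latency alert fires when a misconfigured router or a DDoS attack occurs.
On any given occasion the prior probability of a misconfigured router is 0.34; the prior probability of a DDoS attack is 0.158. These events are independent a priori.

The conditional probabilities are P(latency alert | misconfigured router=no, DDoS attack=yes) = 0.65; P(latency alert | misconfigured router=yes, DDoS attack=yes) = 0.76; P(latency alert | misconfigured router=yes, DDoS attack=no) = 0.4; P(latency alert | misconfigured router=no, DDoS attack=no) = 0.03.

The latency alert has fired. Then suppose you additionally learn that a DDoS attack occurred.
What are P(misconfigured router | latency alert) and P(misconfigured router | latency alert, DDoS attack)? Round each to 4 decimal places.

Numerator (weight on configurations with misconfigured router): 0.114512 + 0.040827 = 0.155339
The normalizing constant is 0.03×0.66×0.842 + 0.65×0.66×0.158 + 0.4×0.34×0.842 + 0.76×0.34×0.158 = 0.239793
P(misconfigured router | latency alert) = 0.155339/0.239793 ≈ 0.6478

Now also conditioning on DDoS attack=true:
Sum P(latency alert|·) weighted by the priors over both values of misconfigured router:
  P(latency alert | DDoS attack) = 0.65×0.66 + 0.76×0.34
        = 0.429000 + 0.258400 = 0.687400
Configurations with misconfigured router contribute 0.258400, so
  P(misconfigured router | latency alert, DDoS attack) = 0.258400 / 0.687400 ≈ 0.3759
This is intercausal reasoning (explaining away): once DDoS attack accounts for the latency alert, misconfigured router becomes less likely.

P(misconfigured router | latency alert) ≈ 0.6478; P(misconfigured router | latency alert, DDoS attack) ≈ 0.3759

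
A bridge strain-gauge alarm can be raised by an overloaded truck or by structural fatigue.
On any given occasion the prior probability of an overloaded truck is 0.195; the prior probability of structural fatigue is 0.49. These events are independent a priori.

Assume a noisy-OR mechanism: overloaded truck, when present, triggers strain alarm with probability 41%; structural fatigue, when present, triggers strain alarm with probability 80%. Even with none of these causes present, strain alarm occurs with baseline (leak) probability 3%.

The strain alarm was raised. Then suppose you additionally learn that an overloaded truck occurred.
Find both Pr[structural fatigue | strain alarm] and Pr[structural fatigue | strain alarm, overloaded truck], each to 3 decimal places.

Pr[structural fatigue | strain alarm] ≈ 0.880; Pr[structural fatigue | strain alarm, overloaded truck] ≈ 0.665

Under noisy-OR, P(strain alarm | causes) = 1 − (1−0.03)·∏(1−qᵢ) over the active causes.
For the numerator, keep only structural fatigue=true terms: 0.317927 + 0.084613 = 0.402540
The normalizing constant is 0.03·0.805·0.51 + 0.806·0.805·0.49 + 0.4277·0.195·0.51 + 0.88554·0.195·0.49 = 0.457392
Posterior = 0.402540 / 0.457392 ≈ 0.880

Now also conditioning on overloaded truck=true:
Numerator (weight on configurations with structural fatigue): 0.88554*0.49 = 0.433915
Denominator P(strain alarm | overloaded truck): 0.4277*0.51 + 0.88554*0.49 = 0.652042
Posterior = 0.433915 / 0.652042 ≈ 0.665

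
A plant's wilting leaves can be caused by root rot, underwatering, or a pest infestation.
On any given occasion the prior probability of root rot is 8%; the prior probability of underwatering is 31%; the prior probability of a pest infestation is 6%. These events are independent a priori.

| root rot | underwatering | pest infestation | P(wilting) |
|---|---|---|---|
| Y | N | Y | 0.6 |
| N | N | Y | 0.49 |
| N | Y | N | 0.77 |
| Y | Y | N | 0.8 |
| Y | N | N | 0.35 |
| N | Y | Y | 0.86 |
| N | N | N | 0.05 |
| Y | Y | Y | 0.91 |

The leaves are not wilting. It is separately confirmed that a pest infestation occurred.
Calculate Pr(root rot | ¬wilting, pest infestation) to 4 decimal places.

Pr(root rot | ¬wilting, pest infestation) ≈ 0.0627

For the numerator, keep only root rot=true terms: 0.022080 + 0.002232 = 0.024312
Denominator P(¬wilting | pest infestation): 0.51·0.92·0.69 + 0.14·0.92·0.31 + 0.4·0.08·0.69 + 0.09·0.08·0.31 = 0.387988
P(root rot | ¬wilting, pest infestation) = 0.024312/0.387988 ≈ 0.0627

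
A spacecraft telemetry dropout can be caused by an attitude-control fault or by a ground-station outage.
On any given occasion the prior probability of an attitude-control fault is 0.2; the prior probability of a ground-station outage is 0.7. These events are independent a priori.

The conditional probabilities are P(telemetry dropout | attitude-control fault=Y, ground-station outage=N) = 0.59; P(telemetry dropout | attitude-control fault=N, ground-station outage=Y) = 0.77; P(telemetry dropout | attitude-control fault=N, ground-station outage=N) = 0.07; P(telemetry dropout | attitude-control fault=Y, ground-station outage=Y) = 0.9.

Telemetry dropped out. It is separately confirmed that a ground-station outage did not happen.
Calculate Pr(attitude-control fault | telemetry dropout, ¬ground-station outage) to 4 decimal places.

P(telemetry dropout | ¬ground-station outage) = 0.07×0.8 + 0.59×0.2 = 0.056000 + 0.118000 = 0.174000
Restricting to configurations with attitude-control fault present: 0.59×0.2 = 0.118000.
Hence the posterior is 0.118000/0.174000 ≈ 0.6782.

Pr(attitude-control fault | telemetry dropout, ¬ground-station outage) ≈ 0.6782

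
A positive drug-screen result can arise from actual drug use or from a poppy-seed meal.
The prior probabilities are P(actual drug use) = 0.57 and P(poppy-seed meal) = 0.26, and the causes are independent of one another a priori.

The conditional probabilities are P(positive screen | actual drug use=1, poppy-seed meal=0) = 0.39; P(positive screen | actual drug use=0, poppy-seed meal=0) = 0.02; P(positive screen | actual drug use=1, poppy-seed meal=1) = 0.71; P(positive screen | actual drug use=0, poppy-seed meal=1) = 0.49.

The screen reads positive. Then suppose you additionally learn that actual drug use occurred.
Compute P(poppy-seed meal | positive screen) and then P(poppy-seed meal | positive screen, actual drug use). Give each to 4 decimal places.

P(poppy-seed meal | positive screen) ≈ 0.4836; P(poppy-seed meal | positive screen, actual drug use) ≈ 0.3901

For the numerator, keep only poppy-seed meal=true terms: 0.054782 + 0.105222 = 0.160004
Normalizer over all consistent configurations: 0.02·0.43·0.74 + 0.49·0.43·0.26 + 0.39·0.57·0.74 + 0.71·0.57·0.26 = 0.330870
Posterior = 0.160004 / 0.330870 ≈ 0.4836

With the extra evidence:
P(positive screen | actual drug use) = 0.39*0.74 + 0.71*0.26 = 0.288600 + 0.184600 = 0.473200
The poppy-seed meal-present share is 0.71*0.26 = 0.184600.
So P(poppy-seed meal | positive screen, actual drug use) = 0.184600/0.473200 ≈ 0.3901.
The drop from 0.4836 to 0.3901 is the explaining-away (discounting) effect.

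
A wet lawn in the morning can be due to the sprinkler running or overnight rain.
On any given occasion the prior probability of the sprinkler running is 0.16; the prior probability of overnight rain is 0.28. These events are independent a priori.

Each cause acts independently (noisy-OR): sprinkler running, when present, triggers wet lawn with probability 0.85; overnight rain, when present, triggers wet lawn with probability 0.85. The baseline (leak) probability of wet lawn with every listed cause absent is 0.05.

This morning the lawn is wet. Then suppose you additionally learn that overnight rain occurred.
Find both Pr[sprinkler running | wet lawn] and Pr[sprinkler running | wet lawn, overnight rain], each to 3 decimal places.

Pr[sprinkler running | wet lawn] ≈ 0.381; Pr[sprinkler running | wet lawn, overnight rain] ≈ 0.179

Under noisy-OR, P(wet lawn | causes) = 1 − (1−0.05)·∏(1−qᵢ) over the active causes.
Sum P(wet lawn|·) weighted by the priors over the 4 (sprinkler running, overnight rain) configurations:
  P(wet lawn) = 0.05·0.84·0.72 + 0.8575·0.84·0.28 + 0.8575·0.16·0.72 + 0.978625·0.16·0.28
        = 0.030240 + 0.201684 + 0.098784 + 0.043842 = 0.374550
Keeping only the sprinkler running-present terms gives 0.142626, so
  P(sprinkler running | wet lawn) = 0.142626 / 0.374550 ≈ 0.381

With the extra evidence:
P(wet lawn | overnight rain) = 0.8575*0.84 + 0.978625*0.16 = 0.720300 + 0.156580 = 0.876880
Of this, 0.156580 comes from 0.978625*0.16 (the sprinkler running=true cases).
So P(sprinkler running | wet lawn, overnight rain) = 0.156580/0.876880 ≈ 0.179.
The drop from 0.381 to 0.179 is the explaining-away (discounting) effect.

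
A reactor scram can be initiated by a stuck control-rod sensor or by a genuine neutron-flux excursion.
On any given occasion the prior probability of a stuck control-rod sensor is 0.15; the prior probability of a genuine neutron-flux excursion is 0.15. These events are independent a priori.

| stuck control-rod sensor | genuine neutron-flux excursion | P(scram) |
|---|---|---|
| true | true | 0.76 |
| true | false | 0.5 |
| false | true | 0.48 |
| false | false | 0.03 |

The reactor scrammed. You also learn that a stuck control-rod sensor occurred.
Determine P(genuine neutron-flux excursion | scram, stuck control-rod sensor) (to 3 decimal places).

P(genuine neutron-flux excursion | scram, stuck control-rod sensor) ≈ 0.212

P(scram | stuck control-rod sensor) = 0.5*0.85 + 0.76*0.15 = 0.425000 + 0.114000 = 0.539000
Restricting to configurations with genuine neutron-flux excursion present: 0.76*0.15 = 0.114000.
P(genuine neutron-flux excursion | scram, stuck control-rod sensor) = 0.114000 / 0.539000 ≈ 0.212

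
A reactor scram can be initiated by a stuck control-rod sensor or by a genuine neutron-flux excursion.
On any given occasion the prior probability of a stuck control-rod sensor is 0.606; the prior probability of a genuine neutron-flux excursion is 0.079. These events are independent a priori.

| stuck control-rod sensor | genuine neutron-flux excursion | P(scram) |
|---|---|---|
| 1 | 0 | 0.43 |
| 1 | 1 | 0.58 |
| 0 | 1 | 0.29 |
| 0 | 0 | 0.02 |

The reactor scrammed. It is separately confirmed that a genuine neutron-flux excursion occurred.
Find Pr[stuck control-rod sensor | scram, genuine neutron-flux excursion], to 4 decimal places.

Pr[stuck control-rod sensor | scram, genuine neutron-flux excursion] ≈ 0.7547

Sum P(scram|·) weighted by the priors over both values of stuck control-rod sensor:
  P(scram | genuine neutron-flux excursion) = 0.29·0.394 + 0.58·0.606
        = 0.114260 + 0.351480 = 0.465740
The terms with stuck control-rod sensor present sum to 0.351480, so
  P(stuck control-rod sensor | scram, genuine neutron-flux excursion) = 0.351480 / 0.465740 ≈ 0.7547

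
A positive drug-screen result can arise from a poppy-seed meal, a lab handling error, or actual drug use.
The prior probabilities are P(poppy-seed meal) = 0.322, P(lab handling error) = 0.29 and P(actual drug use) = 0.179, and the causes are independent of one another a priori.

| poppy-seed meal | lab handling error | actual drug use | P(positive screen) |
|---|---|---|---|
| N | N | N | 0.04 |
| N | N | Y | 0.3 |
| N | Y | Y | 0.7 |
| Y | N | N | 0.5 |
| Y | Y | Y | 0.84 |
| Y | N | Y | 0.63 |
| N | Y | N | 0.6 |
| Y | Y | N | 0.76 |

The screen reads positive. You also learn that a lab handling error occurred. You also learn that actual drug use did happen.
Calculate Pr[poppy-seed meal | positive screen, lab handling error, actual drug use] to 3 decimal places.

Pr[poppy-seed meal | positive screen, lab handling error, actual drug use] ≈ 0.363

P(positive screen | lab handling error, actual drug use) = 0.7×0.678 + 0.84×0.322 = 0.474600 + 0.270480 = 0.745080
The poppy-seed meal-present share is 0.84×0.322 = 0.270480.
P(poppy-seed meal | positive screen, lab handling error, actual drug use) = 0.270480 / 0.745080 ≈ 0.363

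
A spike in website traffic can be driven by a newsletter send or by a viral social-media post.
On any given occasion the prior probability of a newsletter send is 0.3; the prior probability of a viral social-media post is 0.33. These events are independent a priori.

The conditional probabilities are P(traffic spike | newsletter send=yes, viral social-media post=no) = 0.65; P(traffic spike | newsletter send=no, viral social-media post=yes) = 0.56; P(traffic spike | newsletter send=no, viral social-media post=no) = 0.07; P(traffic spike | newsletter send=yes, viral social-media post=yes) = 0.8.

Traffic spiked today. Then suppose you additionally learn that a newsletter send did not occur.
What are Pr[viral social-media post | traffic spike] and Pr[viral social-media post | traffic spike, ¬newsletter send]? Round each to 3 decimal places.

P(traffic spike) = 0.07×0.7×0.67 + 0.56×0.7×0.33 + 0.65×0.3×0.67 + 0.8×0.3×0.33 = 0.032830 + 0.129360 + 0.130650 + 0.079200 = 0.372040
The viral social-media post-present share is 0.129360 + 0.079200 = 0.208560.
So P(viral social-media post | traffic spike) = 0.208560/0.372040 ≈ 0.561.

Now also conditioning on newsletter send≠true:
P(traffic spike | ¬newsletter send) = 0.07*0.67 + 0.56*0.33 = 0.046900 + 0.184800 = 0.231700
The viral social-media post-present share is 0.56*0.33 = 0.184800.
So P(viral social-media post | traffic spike, ¬newsletter send) = 0.184800/0.231700 ≈ 0.798.

Pr[viral social-media post | traffic spike] ≈ 0.561; Pr[viral social-media post | traffic spike, ¬newsletter send] ≈ 0.798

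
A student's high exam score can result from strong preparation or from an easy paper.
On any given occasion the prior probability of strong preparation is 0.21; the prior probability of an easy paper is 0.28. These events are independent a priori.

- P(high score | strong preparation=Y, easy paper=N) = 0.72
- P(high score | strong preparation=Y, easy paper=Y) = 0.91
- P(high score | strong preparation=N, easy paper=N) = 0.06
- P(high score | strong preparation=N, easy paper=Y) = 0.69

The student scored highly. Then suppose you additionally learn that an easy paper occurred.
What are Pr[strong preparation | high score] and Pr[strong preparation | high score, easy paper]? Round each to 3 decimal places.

Pr[strong preparation | high score] ≈ 0.465; Pr[strong preparation | high score, easy paper] ≈ 0.260

P(high score) = 0.06·0.79·0.72 + 0.69·0.79·0.28 + 0.72·0.21·0.72 + 0.91·0.21·0.28 = 0.034128 + 0.152628 + 0.108864 + 0.053508 = 0.349128
The strong preparation-present share is 0.108864 + 0.053508 = 0.162372.
Hence the posterior is 0.162372/0.349128 ≈ 0.465.

Now also conditioning on easy paper=true:
P(high score | easy paper) = 0.69×0.79 + 0.91×0.21 = 0.545100 + 0.191100 = 0.736200
The strong preparation-present share is 0.91×0.21 = 0.191100.
Hence the posterior is 0.191100/0.736200 ≈ 0.260.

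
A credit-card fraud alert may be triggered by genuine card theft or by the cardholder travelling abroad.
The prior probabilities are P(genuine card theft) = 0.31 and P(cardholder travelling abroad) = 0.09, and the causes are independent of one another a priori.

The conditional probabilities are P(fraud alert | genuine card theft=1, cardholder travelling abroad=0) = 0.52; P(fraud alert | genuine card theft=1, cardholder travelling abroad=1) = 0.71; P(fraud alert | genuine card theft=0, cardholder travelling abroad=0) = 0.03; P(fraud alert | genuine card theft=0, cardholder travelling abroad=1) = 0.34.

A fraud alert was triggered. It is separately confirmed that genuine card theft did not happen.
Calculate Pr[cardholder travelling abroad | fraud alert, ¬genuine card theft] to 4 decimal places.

Pr[cardholder travelling abroad | fraud alert, ¬genuine card theft] ≈ 0.5285

Numerator (weight on configurations with cardholder travelling abroad): 0.34*0.09 = 0.030600
The normalizing constant is 0.03*0.91 + 0.34*0.09 = 0.057900
Posterior = 0.030600 / 0.057900 ≈ 0.5285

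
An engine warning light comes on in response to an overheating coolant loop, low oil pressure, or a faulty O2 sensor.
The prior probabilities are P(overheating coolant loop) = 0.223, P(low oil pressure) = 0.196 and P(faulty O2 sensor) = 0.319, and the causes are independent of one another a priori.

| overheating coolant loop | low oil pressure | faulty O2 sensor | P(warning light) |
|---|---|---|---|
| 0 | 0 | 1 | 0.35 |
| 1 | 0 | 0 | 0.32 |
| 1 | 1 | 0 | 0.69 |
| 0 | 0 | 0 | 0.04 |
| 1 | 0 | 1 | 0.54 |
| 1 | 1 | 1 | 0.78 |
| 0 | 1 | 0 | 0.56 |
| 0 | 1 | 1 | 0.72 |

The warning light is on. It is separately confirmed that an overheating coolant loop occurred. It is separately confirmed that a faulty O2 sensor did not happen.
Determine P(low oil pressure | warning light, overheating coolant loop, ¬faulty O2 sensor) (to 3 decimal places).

P(low oil pressure | warning light, overheating coolant loop, ¬faulty O2 sensor) ≈ 0.345

By total probability over both values of low oil pressure:
  P(warning light | overheating coolant loop, ¬faulty O2 sensor) = 0.32×0.804 + 0.69×0.196
        = 0.257280 + 0.135240 = 0.392520
Configurations with low oil pressure contribute 0.135240, so
  P(low oil pressure | warning light, overheating coolant loop, ¬faulty O2 sensor) = 0.135240 / 0.392520 ≈ 0.345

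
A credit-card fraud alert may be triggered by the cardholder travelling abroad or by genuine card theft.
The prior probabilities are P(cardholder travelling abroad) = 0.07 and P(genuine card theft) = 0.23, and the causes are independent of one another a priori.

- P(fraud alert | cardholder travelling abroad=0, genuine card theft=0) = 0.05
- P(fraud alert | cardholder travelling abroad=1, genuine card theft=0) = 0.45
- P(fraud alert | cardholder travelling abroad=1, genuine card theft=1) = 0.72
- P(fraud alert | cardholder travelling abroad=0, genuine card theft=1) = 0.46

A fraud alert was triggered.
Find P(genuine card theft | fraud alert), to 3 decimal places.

P(genuine card theft | fraud alert) ≈ 0.647

P(fraud alert) = 0.05·0.93·0.77 + 0.46·0.93·0.23 + 0.45·0.07·0.77 + 0.72·0.07·0.23 = 0.035805 + 0.098394 + 0.024255 + 0.011592 = 0.170046
The genuine card theft-present share is 0.098394 + 0.011592 = 0.109986.
So P(genuine card theft | fraud alert) = 0.109986/0.170046 ≈ 0.647.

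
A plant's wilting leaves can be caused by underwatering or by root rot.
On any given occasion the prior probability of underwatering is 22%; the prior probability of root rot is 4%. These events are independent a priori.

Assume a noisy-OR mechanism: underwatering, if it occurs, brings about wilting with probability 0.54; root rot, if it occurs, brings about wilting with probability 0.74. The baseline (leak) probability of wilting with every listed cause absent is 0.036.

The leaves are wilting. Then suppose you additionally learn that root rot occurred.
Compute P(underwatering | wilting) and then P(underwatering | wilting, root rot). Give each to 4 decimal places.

P(underwatering | wilting) ≈ 0.7135; P(underwatering | wilting, root rot) ≈ 0.2498

Under noisy-OR, P(wilting | causes) = 1 − (1−0.036)·∏(1−qᵢ) over the active causes.
P(wilting) = 0.036*0.78*0.96 + 0.74936*0.78*0.04 + 0.55656*0.22*0.96 + 0.884706*0.22*0.04 = 0.026957 + 0.023380 + 0.117545 + 0.007785 = 0.175667
Of this, 0.125330 comes from 0.117545 + 0.007785 (the underwatering=true cases).
Hence the posterior is 0.125330/0.175667 ≈ 0.7135.

With the extra evidence:
By total probability over both values of underwatering:
  P(wilting | root rot) = 0.74936×0.78 + 0.884706×0.22
        = 0.584501 + 0.194635 = 0.779136
Keeping only the underwatering-present terms gives 0.194635, so
  P(underwatering | wilting, root rot) = 0.194635 / 0.779136 ≈ 0.2498
Conditioning on root rot lowers the posterior on underwatering: the classic explaining-away effect in a common-effect structure.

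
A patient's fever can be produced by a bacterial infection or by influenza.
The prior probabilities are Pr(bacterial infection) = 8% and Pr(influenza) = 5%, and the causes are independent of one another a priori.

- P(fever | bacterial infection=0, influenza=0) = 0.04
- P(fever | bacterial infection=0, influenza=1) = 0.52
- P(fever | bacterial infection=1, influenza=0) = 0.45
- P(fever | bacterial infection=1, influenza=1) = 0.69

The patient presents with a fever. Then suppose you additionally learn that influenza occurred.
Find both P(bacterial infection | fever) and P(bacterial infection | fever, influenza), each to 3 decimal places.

P(bacterial infection | fever) ≈ 0.386; P(bacterial infection | fever, influenza) ≈ 0.103

Weight on bacterial infection=true, given the evidence: 0.034200 + 0.002760 = 0.036960
The normalizing constant is 0.04×0.92×0.95 + 0.52×0.92×0.05 + 0.45×0.08×0.95 + 0.69×0.08×0.05 = 0.095840
P(bacterial infection | fever) = 0.036960/0.095840 ≈ 0.386

With the extra evidence:
P(fever | influenza) = 0.52·0.92 + 0.69·0.08 = 0.478400 + 0.055200 = 0.533600
Restricting to configurations with bacterial infection present: 0.69·0.08 = 0.055200.
P(bacterial infection | fever, influenza) = 0.055200 / 0.533600 ≈ 0.103
— influenza explains away the evidence for bacterial infection.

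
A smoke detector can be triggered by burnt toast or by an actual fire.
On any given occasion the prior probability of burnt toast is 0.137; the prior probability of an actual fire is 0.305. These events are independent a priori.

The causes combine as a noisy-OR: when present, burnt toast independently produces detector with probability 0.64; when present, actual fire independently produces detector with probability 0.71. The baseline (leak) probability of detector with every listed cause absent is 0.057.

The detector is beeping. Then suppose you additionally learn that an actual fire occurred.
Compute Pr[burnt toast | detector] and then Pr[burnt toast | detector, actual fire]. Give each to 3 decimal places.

Pr[burnt toast | detector] ≈ 0.308; Pr[burnt toast | detector, actual fire] ≈ 0.165

Under noisy-OR, P(detector | causes) = 1 − (1−0.057)·∏(1−qᵢ) over the active causes.
Numerator (weight on configurations with burnt toast): 0.062891 + 0.037671 = 0.100562
The normalizing constant is 0.057*0.863*0.695 + 0.72653*0.863*0.305 + 0.66052*0.137*0.695 + 0.901551*0.137*0.305 = 0.325984
P(burnt toast | detector) = 0.100562/0.325984 ≈ 0.308

Now also conditioning on actual fire=true:
Weight on burnt toast=true, given the evidence: 0.901551×0.137 = 0.123512
Denominator P(detector | actual fire): 0.72653×0.863 + 0.901551×0.137 = 0.750507
P(burnt toast | detector, actual fire) = 0.123512/0.750507 ≈ 0.165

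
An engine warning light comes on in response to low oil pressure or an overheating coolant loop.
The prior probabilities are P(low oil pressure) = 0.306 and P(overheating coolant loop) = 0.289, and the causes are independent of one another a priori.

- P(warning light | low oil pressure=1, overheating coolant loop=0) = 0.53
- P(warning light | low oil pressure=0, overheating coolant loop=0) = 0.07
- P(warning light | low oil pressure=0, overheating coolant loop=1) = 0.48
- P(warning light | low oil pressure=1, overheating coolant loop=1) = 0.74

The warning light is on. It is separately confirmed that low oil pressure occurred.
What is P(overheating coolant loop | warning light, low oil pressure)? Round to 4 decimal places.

By total probability over both values of overheating coolant loop:
  P(warning light | low oil pressure) = 0.53·0.711 + 0.74·0.289
        = 0.376830 + 0.213860 = 0.590690
Configurations with overheating coolant loop contribute 0.213860, so
  P(overheating coolant loop | warning light, low oil pressure) = 0.213860 / 0.590690 ≈ 0.3621

P(overheating coolant loop | warning light, low oil pressure) ≈ 0.3621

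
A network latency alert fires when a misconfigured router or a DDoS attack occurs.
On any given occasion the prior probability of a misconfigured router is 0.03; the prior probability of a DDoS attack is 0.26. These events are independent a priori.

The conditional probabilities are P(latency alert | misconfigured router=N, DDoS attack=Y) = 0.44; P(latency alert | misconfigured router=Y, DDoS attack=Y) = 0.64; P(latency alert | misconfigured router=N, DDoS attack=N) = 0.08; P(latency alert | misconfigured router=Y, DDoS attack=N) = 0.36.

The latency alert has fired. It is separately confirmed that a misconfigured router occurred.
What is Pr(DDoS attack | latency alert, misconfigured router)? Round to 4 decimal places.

Weight on DDoS attack=true, given the evidence: 0.64·0.26 = 0.166400
Normalizer over all consistent configurations: 0.36·0.74 + 0.64·0.26 = 0.432800
P(DDoS attack | latency alert, misconfigured router) = 0.166400/0.432800 ≈ 0.3845

Pr(DDoS attack | latency alert, misconfigured router) ≈ 0.3845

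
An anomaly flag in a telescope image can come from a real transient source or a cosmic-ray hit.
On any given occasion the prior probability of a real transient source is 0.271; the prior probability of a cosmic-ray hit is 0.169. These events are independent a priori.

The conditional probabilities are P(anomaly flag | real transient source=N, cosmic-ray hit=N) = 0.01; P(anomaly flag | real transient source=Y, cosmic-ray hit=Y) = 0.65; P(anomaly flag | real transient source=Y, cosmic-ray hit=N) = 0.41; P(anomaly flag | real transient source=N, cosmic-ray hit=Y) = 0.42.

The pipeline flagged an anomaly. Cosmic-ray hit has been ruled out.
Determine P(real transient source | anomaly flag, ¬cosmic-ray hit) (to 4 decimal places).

P(anomaly flag | ¬cosmic-ray hit) = 0.01×0.729 + 0.41×0.271 = 0.007290 + 0.111110 = 0.118400
The real transient source-present share is 0.41×0.271 = 0.111110.
P(real transient source | anomaly flag, ¬cosmic-ray hit) = 0.111110 / 0.118400 ≈ 0.9384

P(real transient source | anomaly flag, ¬cosmic-ray hit) ≈ 0.9384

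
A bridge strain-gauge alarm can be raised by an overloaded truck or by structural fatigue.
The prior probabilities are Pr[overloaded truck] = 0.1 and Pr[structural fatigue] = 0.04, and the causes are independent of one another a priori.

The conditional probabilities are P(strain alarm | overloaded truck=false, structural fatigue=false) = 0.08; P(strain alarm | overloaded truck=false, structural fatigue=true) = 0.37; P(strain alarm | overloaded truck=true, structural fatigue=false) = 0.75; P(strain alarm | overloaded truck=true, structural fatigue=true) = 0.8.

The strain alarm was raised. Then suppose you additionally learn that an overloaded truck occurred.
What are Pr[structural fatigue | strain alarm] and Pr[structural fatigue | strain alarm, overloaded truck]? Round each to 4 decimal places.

Weight on structural fatigue=true, given the evidence: 0.013320 + 0.003200 = 0.016520
Normalizer over all consistent configurations: 0.08×0.9×0.96 + 0.37×0.9×0.04 + 0.75×0.1×0.96 + 0.8×0.1×0.04 = 0.157640
P(structural fatigue | strain alarm) = 0.016520/0.157640 ≈ 0.1048

Now condition on the additional information:
Enumerate both values of structural fatigue and weight by the priors:
  P(strain alarm | overloaded truck) = 0.75·0.96 + 0.8·0.04
        = 0.720000 + 0.032000 = 0.752000
Keeping only the structural fatigue-present terms gives 0.032000, so
  P(structural fatigue | strain alarm, overloaded truck) = 0.032000 / 0.752000 ≈ 0.0426
Conditioning on overloaded truck lowers the posterior on structural fatigue: the classic explaining-away effect in a common-effect structure.

Pr[structural fatigue | strain alarm] ≈ 0.1048; Pr[structural fatigue | strain alarm, overloaded truck] ≈ 0.0426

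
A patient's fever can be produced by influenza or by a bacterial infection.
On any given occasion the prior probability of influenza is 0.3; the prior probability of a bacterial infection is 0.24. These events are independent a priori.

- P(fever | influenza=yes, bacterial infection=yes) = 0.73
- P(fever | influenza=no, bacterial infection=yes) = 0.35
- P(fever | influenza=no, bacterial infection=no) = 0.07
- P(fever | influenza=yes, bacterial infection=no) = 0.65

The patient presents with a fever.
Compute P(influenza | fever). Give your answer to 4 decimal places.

P(influenza | fever) ≈ 0.6764

P(fever) = 0.07*0.7*0.76 + 0.35*0.7*0.24 + 0.65*0.3*0.76 + 0.73*0.3*0.24 = 0.037240 + 0.058800 + 0.148200 + 0.052560 = 0.296800
The influenza-present share is 0.148200 + 0.052560 = 0.200760.
Hence the posterior is 0.200760/0.296800 ≈ 0.6764.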